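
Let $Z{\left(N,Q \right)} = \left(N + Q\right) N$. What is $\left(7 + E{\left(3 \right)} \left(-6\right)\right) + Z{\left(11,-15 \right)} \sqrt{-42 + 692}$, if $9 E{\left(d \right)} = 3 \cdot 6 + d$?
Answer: $-7 - 220 \sqrt{26} \approx -1128.8$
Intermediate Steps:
$E{\left(d \right)} = 2 + \frac{d}{9}$ ($E{\left(d \right)} = \frac{3 \cdot 6 + d}{9} = \frac{18 + d}{9} = 2 + \frac{d}{9}$)
$Z{\left(N,Q \right)} = N \left(N + Q\right)$
$\left(7 + E{\left(3 \right)} \left(-6\right)\right) + Z{\left(11,-15 \right)} \sqrt{-42 + 692} = \left(7 + \left(2 + \frac{1}{9} \cdot 3\right) \left(-6\right)\right) + 11 \left(11 - 15\right) \sqrt{-42 + 692} = \left(7 + \left(2 + \frac{1}{3}\right) \left(-6\right)\right) + 11 \left(-4\right) \sqrt{650} = \left(7 + \frac{7}{3} \left(-6\right)\right) - 44 \cdot 5 \sqrt{26} = \left(7 - 14\right) - 220 \sqrt{26} = -7 - 220 \sqrt{26}$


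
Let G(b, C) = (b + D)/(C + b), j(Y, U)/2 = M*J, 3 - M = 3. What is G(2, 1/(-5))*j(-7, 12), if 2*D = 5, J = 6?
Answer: 0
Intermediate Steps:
D = 5/2 (D = (½)*5 = 5/2 ≈ 2.5000)
M = 0 (M = 3 - 1*3 = 3 - 3 = 0)
j(Y, U) = 0 (j(Y, U) = 2*(0*6) = 2*0 = 0)
G(b, C) = (5/2 + b)/(C + b) (G(b, C) = (b + 5/2)/(C + b) = (5/2 + b)/(C + b))
G(2, 1/(-5))*j(-7, 12) = ((5/2 + 2)/(1/(-5) + 2))*0 = ((9/2)/(-⅕ + 2))*0 = ((9/2)/(9/5))*0 = ((5/9)*(9/2))*0 = (5/2)*0 = 0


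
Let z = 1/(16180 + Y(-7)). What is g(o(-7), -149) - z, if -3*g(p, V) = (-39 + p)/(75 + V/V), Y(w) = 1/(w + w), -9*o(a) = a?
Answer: 19473452/116204247 ≈ 0.16758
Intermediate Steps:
o(a) = -a/9
Y(w) = 1/(2*w)
g(p, V) = 13/76 - p/228 (g(p, V) = -(-39 + p)/(3*(75 + V/V)) = -(-39 + p)/(3*(75 + 1)) = -(-39 + p)/(3*76) = -(-39/76 + p/76)/3 = 13/76 - p/228)
z = 14/226519 (z = 1/(16180 + (½)/(-7)) = 1/(16180 + (½)*(-⅐)) = 1/(16180 - 1/14) = 1/(226519/14) = 14/226519 ≈ 6.1805e-5)
g(o(-7), -149) - z = (13/76 - (-1)*(-7)/2052) - 1*14/226519 = (13/76 - 1/228*7/9) - 14/226519 = (13/76 - 7/2052) - 14/226519 = 86/513 - 14/226519 = 19473452/116204247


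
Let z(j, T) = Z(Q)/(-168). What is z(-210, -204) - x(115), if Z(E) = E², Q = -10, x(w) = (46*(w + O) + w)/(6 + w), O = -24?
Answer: -16697/462 ≈ -36.141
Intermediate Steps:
x(w) = (-1104 + 47*w)/(6 + w) (x(w) = (46*(w - 24) + w)/(6 + w) = (46*(-24 + w) + w)/(6 + w) = ((-1104 + 46*w) + w)/(6 + w) = (-1104 + 47*w)/(6 + w))
z(j, T) = -25/42 (z(j, T) = (-10)²/(-168) = 100*(-1/168) = -25/42)
z(-210, -204) - x(115) = -25/42 - (-1104 + 47*115)/(6 + 115) = -25/42 - (-1104 + 5405)/121 = -25/42 - 4301/121 = -25/42 - 1*391/11 = -25/42 - 391/11 = -16697/462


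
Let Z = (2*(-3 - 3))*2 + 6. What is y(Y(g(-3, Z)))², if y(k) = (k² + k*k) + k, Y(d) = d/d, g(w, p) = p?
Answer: 9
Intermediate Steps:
Z = -18 (Z = (2*(-6))*2 + 6 = -12*2 + 6 = -24 + 6 = -18)
Y(d) = 1
y(k) = k + 2*k² (y(k) = (k² + k²) + k = 2*k² + k = k + 2*k²)
y(Y(g(-3, Z)))² = (1*(1 + 2*1))² = (1*(1 + 2))² = (1*3)² = 3² = 9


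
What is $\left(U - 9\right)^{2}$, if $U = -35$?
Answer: $1936$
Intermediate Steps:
$\left(U - 9\right)^{2} = \left(-35 - 9\right)^{2} = \left(-44\right)^{2} = 1936$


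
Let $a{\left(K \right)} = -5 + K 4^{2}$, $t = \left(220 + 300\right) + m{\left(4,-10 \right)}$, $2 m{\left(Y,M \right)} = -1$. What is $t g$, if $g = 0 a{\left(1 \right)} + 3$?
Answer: $\frac{3117}{2} \approx 1558.5$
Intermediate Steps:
$m{\left(Y,M \right)} = - \frac{1}{2}$ ($m{\left(Y,M \right)} = \frac{1}{2} \left(-1\right) = - \frac{1}{2}$)
$t = \frac{1039}{2}$ ($t = \left(220 + 300\right) - \frac{1}{2} = 520 - \frac{1}{2} = \frac{1039}{2} \approx 519.5$)
$a{\left(K \right)} = -5 + 16 K$ ($a{\left(K \right)} = -5 + K 16 = -5 + 16 K$)
$g = 3$ ($g = 0 \left(-5 + 16 \cdot 1\right) + 3 = 0 \left(-5 + 16\right) + 3 = 0 \cdot 11 + 3 = 0 + 3 = 3$)
$t g = \frac{1039}{2} \cdot 3 = \frac{3117}{2}$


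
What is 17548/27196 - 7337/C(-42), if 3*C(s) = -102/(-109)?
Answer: -5437235509/231166 ≈ -23521.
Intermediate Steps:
C(s) = 34/109 (C(s) = (-102/(-109))/3 = (-102*(-1/109))/3 = (⅓)*(102/109) = 34/109)
17548/27196 - 7337/C(-42) = 17548/27196 - 7337/34/109 = 17548*(1/27196) - 7337*109/34 = 4387/6799 - 799733/34 = -5437235509/231166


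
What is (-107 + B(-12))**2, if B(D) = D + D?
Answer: 17161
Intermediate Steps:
B(D) = 2*D
(-107 + B(-12))**2 = (-107 + 2*(-12))**2 = (-107 - 24)**2 = (-131)**2 = 17161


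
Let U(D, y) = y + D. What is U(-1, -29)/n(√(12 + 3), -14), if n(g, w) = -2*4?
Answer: 15/4 ≈ 3.7500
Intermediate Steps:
U(D, y) = D + y
n(g, w) = -8
U(-1, -29)/n(√(12 + 3), -14) = (-1 - 29)/(-8) = -30*(-⅛) = 15/4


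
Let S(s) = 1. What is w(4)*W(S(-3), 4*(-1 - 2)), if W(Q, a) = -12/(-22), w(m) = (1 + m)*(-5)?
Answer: -150/11 ≈ -13.636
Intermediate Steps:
w(m) = -5 - 5*m
W(Q, a) = 6/11 (W(Q, a) = -12*(-1/22) = 6/11)
w(4)*W(S(-3), 4*(-1 - 2)) = (-5 - 5*4)*(6/11) = (-5 - 20)*(6/11) = -25*6/11 = -150/11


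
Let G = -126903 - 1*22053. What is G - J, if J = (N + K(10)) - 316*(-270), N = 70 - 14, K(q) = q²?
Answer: -234432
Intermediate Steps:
G = -148956 (G = -126903 - 22053 = -148956)
N = 56
J = 85476 (J = (56 + 10²) - 316*(-270) = (56 + 100) + 85320 = 156 + 85320 = 85476)
G - J = -148956 - 1*85476 = -148956 - 85476 = -234432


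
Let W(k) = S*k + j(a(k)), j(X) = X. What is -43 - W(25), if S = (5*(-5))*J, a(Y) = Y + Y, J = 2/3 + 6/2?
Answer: 6596/3 ≈ 2198.7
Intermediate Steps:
J = 11/3 (J = 2*(1/3) + 6*(1/2) = 2/3 + 3 = 11/3 ≈ 3.6667)
a(Y) = 2*Y
S = -275/3 (S = (5*(-5))*(11/3) = -25*11/3 = -275/3 ≈ -91.667)
W(k) = -269*k/3 (W(k) = -275*k/3 + 2*k = -269*k/3)
-43 - W(25) = -43 - (-269)*25/3 = -43 - 1*(-6725/3) = -43 + 6725/3 = 6596/3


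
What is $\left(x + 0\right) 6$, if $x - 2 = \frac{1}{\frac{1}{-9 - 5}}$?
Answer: $-72$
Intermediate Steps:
$x = -12$ ($x = 2 + \frac{1}{\frac{1}{-9 - 5}} = 2 + \frac{1}{\frac{1}{-14}} = 2 + \frac{1}{- \frac{1}{14}} = 2 - 14 = -12$)
$\left(x + 0\right) 6 = \left(-12 + 0\right) 6 = \left(-12\right) 6 = -72$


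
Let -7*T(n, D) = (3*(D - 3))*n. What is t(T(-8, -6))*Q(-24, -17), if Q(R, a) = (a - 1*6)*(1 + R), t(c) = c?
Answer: -114264/7 ≈ -16323.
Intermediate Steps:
T(n, D) = -n*(-9 + 3*D)/7 (T(n, D) = -3*(D - 3)*n/7 = -3*(-3 + D)*n/7 = -(-9 + 3*D)*n/7 = -n*(-9 + 3*D)/7)
Q(R, a) = (1 + R)*(-6 + a) (Q(R, a) = (a - 6)*(1 + R) = (-6 + a)*(1 + R) = (1 + R)*(-6 + a))
t(T(-8, -6))*Q(-24, -17) = ((3/7)*(-8)*(3 - 1*(-6)))*(-6 - 17 - 6*(-24) - 24*(-17)) = ((3/7)*(-8)*(3 + 6))*(-6 - 17 + 144 + 408) = ((3/7)*(-8)*9)*529 = -216/7*529 = -114264/7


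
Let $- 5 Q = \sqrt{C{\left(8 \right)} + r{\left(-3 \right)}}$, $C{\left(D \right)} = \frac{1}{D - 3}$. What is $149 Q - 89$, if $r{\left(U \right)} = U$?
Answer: $-89 - \frac{149 i \sqrt{70}}{25} \approx -89.0 - 49.865 i$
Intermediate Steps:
$C{\left(D \right)} = \frac{1}{-3 + D}$
$Q = - \frac{i \sqrt{70}}{25}$ ($Q = - \frac{\sqrt{\frac{1}{-3 + 8} - 3}}{5} = - \frac{\sqrt{\frac{1}{5} - 3}}{5} = - \frac{\sqrt{- \frac{14}{5}}}{5} = - \frac{\frac{1}{5} i \sqrt{70}}{5} = - \frac{i \sqrt{70}}{25} \approx - 0.33466 i$)
$149 Q - 89 = 149 \left(- \frac{i \sqrt{70}}{25}\right) - 89 = - \frac{149 i \sqrt{70}}{25} - 89 = -89 - \frac{149 i \sqrt{70}}{25}$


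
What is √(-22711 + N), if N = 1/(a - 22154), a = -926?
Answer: I*√3024460213370/11540 ≈ 150.7*I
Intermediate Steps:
N = -1/23080 (N = 1/(-926 - 22154) = 1/(-23080) = -1/23080 ≈ -4.3328e-5)
√(-22711 + N) = √(-22711 - 1/23080) = √(-524169881/23080) = I*√3024460213370/11540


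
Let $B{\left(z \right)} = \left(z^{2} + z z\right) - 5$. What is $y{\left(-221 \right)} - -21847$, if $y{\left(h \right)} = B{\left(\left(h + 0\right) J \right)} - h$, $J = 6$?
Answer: $3538615$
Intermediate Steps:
$B{\left(z \right)} = -5 + 2 z^{2}$ ($B{\left(z \right)} = \left(z^{2} + z^{2}\right) - 5 = 2 z^{2} - 5 = -5 + 2 z^{2}$)
$y{\left(h \right)} = -5 - h + 72 h^{2}$ ($y{\left(h \right)} = \left(-5 + 2 \left(\left(h + 0\right) 6\right)^{2}\right) - h = \left(-5 + 2 \left(h 6\right)^{2}\right) - h = \left(-5 + 2 \left(6 h\right)^{2}\right) - h = \left(-5 + 2 \cdot 36 h^{2}\right) - h = \left(-5 + 72 h^{2}\right) - h = -5 - h + 72 h^{2}$)
$y{\left(-221 \right)} - -21847 = \left(-5 - -221 + 72 \left(-221\right)^{2}\right) - -21847 = \left(-5 + 221 + 72 \cdot 48841\right) + 21847 = \left(-5 + 221 + 3516552\right) + 21847 = 3516768 + 21847 = 3538615$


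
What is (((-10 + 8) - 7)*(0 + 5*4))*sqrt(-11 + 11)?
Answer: 0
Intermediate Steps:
(((-10 + 8) - 7)*(0 + 5*4))*sqrt(-11 + 11) = ((-2 - 7)*(0 + 20))*sqrt(0) = -9*20*0 = -180*0 = 0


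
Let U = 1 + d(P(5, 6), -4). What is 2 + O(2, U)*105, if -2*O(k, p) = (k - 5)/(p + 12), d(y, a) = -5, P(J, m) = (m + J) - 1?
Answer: 347/16 ≈ 21.688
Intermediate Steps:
P(J, m) = -1 + J + m (P(J, m) = (J + m) - 1 = -1 + J + m)
U = -4 (U = 1 - 5 = -4)
O(k, p) = -(-5 + k)/(2*(12 + p)) (O(k, p) = -(k - 5)/(2*(p + 12)) = -(-5 + k)/(2*(12 + p)))
2 + O(2, U)*105 = 2 + ((5 - 1*2)/(2*(12 - 4)))*105 = 2 + ((1/2)*(5 - 2)/8)*105 = 2 + ((1/2)*(1/8)*3)*105 = 2 + (3/16)*105 = 2 + 315/16 = 347/16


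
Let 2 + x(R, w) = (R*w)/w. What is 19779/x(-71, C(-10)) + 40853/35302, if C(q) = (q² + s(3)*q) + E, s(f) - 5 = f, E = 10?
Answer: -695255989/2577046 ≈ -269.79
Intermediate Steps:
s(f) = 5 + f
C(q) = 10 + q² + 8*q (C(q) = (q² + (5 + 3)*q) + 10 = (q² + 8*q) + 10 = 10 + q² + 8*q)
x(R, w) = -2 + R (x(R, w) = -2 + (R*w)/w = -2 + R)
19779/x(-71, C(-10)) + 40853/35302 = 19779/(-2 - 71) + 40853/35302 = 19779/(-73) + 40853*(1/35302) = 19779*(-1/73) + 40853/35302 = -19779/73 + 40853/35302 = -695255989/2577046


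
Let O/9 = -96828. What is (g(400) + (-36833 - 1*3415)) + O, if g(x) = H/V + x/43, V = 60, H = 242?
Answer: -1176075797/1290 ≈ -9.1169e+5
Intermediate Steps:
O = -871452 (O = 9*(-96828) = -871452)
g(x) = 121/30 + x/43 (g(x) = 242/60 + x/43 = 242*(1/60) + x*(1/43) = 121/30 + x/43)
(g(400) + (-36833 - 1*3415)) + O = ((121/30 + (1/43)*400) + (-36833 - 1*3415)) - 871452 = ((121/30 + 400/43) + (-36833 - 3415)) - 871452 = (17203/1290 - 40248) - 871452 = -51902717/1290 - 871452 = -1176075797/1290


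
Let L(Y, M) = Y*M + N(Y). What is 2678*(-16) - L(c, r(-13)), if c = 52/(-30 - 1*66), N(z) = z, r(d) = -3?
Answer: -514189/12 ≈ -42849.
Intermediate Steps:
c = -13/24 (c = 52/(-30 - 66) = 52/(-96) = 52*(-1/96) = -13/24 ≈ -0.54167)
L(Y, M) = Y + M*Y (L(Y, M) = Y*M + Y = M*Y + Y = Y + M*Y)
2678*(-16) - L(c, r(-13)) = 2678*(-16) - (-13)*(1 - 3)/24 = -42848 - (-13)*(-2)/24 = -42848 - 1*13/12 = -42848 - 13/12 = -514189/12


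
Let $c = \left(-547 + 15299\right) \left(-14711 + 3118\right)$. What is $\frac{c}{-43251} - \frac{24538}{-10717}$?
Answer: $\frac{1833881947150}{463520967} \approx 3956.4$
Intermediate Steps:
$c = -171019936$ ($c = 14752 \left(-11593\right) = -171019936$)
$\frac{c}{-43251} - \frac{24538}{-10717} = - \frac{171019936}{-43251} - \frac{24538}{-10717} = \left(-171019936\right) \left(- \frac{1}{43251}\right) - - \frac{24538}{10717} = \frac{171019936}{43251} + \frac{24538}{10717} = \frac{1833881947150}{463520967}$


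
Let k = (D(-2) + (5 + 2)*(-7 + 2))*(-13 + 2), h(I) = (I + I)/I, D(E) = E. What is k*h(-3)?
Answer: 814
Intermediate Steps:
h(I) = 2 (h(I) = (2*I)/I = 2)
k = 407 (k = (-2 + (5 + 2)*(-7 + 2))*(-13 + 2) = (-2 + 7*(-5))*(-11) = (-2 - 35)*(-11) = -37*(-11) = 407)
k*h(-3) = 407*2 = 814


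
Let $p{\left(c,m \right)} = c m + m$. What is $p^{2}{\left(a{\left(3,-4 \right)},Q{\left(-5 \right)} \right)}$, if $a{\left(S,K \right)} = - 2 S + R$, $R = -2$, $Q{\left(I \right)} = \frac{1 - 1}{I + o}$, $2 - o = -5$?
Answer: $0$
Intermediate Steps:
$o = 7$ ($o = 2 - -5 = 2 + 5 = 7$)
$Q{\left(I \right)} = 0$ ($Q{\left(I \right)} = \frac{1 - 1}{I + 7} = \frac{0}{7 + I} = 0$)
$a{\left(S,K \right)} = -2 - 2 S$ ($a{\left(S,K \right)} = - 2 S - 2 = -2 - 2 S$)
$p{\left(c,m \right)} = m + c m$
$p^{2}{\left(a{\left(3,-4 \right)},Q{\left(-5 \right)} \right)} = \left(0 \left(1 - 8\right)\right)^{2} = \left(0 \left(-7\right)\right)^{2} = 0^{2} = 0$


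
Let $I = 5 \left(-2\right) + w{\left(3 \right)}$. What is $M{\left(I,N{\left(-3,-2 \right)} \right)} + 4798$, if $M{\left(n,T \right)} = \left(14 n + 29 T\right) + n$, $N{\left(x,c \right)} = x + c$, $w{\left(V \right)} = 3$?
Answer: $4548$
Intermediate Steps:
$N{\left(x,c \right)} = c + x$
$I = -7$ ($I = 5 \left(-2\right) + 3 = -10 + 3 = -7$)
$M{\left(n,T \right)} = 15 n + 29 T$
$M{\left(I,N{\left(-3,-2 \right)} \right)} + 4798 = \left(15 \left(-7\right) + 29 \left(-2 - 3\right)\right) + 4798 = \left(-105 + 29 \left(-5\right)\right) + 4798 = \left(-105 - 145\right) + 4798 = -250 + 4798 = 4548$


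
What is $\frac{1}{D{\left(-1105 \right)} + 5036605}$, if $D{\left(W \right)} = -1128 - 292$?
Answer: $\frac{1}{5035185} \approx 1.986 \cdot 10^{-7}$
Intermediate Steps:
$D{\left(W \right)} = -1420$
$\frac{1}{D{\left(-1105 \right)} + 5036605} = \frac{1}{-1420 + 5036605} = \frac{1}{5035185}$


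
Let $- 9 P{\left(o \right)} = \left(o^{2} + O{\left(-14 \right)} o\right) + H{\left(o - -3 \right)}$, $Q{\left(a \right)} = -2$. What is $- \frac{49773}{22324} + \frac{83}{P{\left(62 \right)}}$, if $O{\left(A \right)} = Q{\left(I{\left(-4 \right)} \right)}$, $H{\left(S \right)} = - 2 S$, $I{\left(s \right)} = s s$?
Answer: $- \frac{97680549}{40071580} \approx -2.4377$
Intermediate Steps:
$I{\left(s \right)} = s^{2}$
$O{\left(A \right)} = -2$
$P{\left(o \right)} = \frac{2}{3} - \frac{o^{2}}{9} + \frac{4 o}{9}$ ($P{\left(o \right)} = - \frac{\left(o^{2} - 2 o\right) - 2 \left(o - -3\right)}{9} = - \frac{\left(o^{2} - 2 o\right) - 2 \left(o + 3\right)}{9} = - \frac{\left(o^{2} - 2 o\right) - 2 \left(3 + o\right)}{9} = - \frac{\left(o^{2} - 2 o\right) - \left(6 + 2 o\right)}{9} = - \frac{-6 + o^{2} - 4 o}{9} = \frac{2}{3} - \frac{o^{2}}{9} + \frac{4 o}{9}$)
$- \frac{49773}{22324} + \frac{83}{P{\left(62 \right)}} = - \frac{49773}{22324} + \frac{83}{\frac{2}{3} - \frac{62^{2}}{9} + \frac{4}{9} \cdot 62} = \left(-49773\right) \frac{1}{22324} + \frac{83}{\frac{2}{3} - \frac{3844}{9} + \frac{248}{9}} = - \frac{49773}{22324} + \frac{83}{\frac{2}{3} - \frac{3844}{9} + \frac{248}{9}} = - \frac{49773}{22324} + \frac{83}{- \frac{3590}{9}} = - \frac{49773}{22324} + 83 \left(- \frac{9}{3590}\right) = - \frac{49773}{22324} - \frac{747}{3590} = - \frac{97680549}{40071580}$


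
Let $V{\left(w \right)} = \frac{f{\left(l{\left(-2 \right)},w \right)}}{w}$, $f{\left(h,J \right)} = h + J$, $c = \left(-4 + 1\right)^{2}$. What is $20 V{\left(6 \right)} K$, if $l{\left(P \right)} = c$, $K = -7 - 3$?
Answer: $-500$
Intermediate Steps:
$K = -10$ ($K = -7 - 3 = -10$)
$c = 9$ ($c = \left(-3\right)^{2} = 9$)
$l{\left(P \right)} = 9$
$f{\left(h,J \right)} = J + h$
$V{\left(w \right)} = \frac{9 + w}{w}$ ($V{\left(w \right)} = \frac{w + 9}{w} = \frac{9 + w}{w}$)
$20 V{\left(6 \right)} K = 20 \frac{9 + 6}{6} \left(-10\right) = 20 \cdot \frac{1}{6} \cdot 15 \left(-10\right) = 20 \cdot \frac{5}{2} \left(-10\right) = 50 \left(-10\right) = -500$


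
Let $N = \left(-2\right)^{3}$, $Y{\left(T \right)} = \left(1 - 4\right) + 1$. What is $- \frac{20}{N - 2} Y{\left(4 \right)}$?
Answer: $-4$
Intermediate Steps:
$Y{\left(T \right)} = -2$ ($Y{\left(T \right)} = -3 + 1 = -2$)
$N = -8$
$- \frac{20}{N - 2} Y{\left(4 \right)} = - \frac{20}{-8 - 2} \left(-2\right) = - \frac{20}{-10} \left(-2\right) = \left(-20\right) \left(- \frac{1}{10}\right) \left(-2\right) = 2 \left(-2\right) = -4$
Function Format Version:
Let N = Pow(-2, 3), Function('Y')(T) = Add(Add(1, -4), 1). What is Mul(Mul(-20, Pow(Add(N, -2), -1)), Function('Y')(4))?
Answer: -4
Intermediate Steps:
Function('Y')(T) = -2 (Function('Y')(T) = Add(-3, 1) = -2)
N = -8
Mul(Mul(-20, Pow(Add(N, -2), -1)), Function('Y')(4)) = Mul(Mul(-20, Pow(Add(-8, -2), -1)), -2) = Mul(Mul(-20, Pow(-10, -1)), -2) = Mul(Mul(-20, Rational(-1, 10)), -2) = Mul(2, -2) = -4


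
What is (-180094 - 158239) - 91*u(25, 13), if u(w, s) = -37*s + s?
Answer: -295745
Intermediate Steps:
u(w, s) = -36*s
(-180094 - 158239) - 91*u(25, 13) = (-180094 - 158239) - (-3276)*13 = -338333 - 91*(-468) = -338333 + 42588 = -295745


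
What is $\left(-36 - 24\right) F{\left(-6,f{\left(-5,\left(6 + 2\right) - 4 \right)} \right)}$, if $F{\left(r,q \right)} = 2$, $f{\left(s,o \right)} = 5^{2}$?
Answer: $-120$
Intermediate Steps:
$f{\left(s,o \right)} = 25$
$\left(-36 - 24\right) F{\left(-6,f{\left(-5,\left(6 + 2\right) - 4 \right)} \right)} = \left(-36 - 24\right) 2 = \left(-60\right) 2 = -120$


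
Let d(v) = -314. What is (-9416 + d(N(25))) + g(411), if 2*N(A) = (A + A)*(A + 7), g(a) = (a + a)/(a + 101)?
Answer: -2490469/256 ≈ -9728.4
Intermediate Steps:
g(a) = 2*a/(101 + a) (g(a) = (2*a)/(101 + a) = 2*a/(101 + a))
N(A) = A*(7 + A) (N(A) = ((A + A)*(A + 7))/2 = ((2*A)*(7 + A))/2 = (2*A*(7 + A))/2 = A*(7 + A))
(-9416 + d(N(25))) + g(411) = (-9416 - 314) + 2*411/(101 + 411) = -9730 + 2*411/512 = -9730 + 2*411*(1/512) = -9730 + 411/256 = -2490469/256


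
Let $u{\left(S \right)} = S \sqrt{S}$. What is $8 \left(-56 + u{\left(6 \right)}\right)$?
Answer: $-448 + 48 \sqrt{6} \approx -330.42$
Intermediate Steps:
$u{\left(S \right)} = S^{\frac{3}{2}}$
$8 \left(-56 + u{\left(6 \right)}\right) = 8 \left(-56 + 6^{\frac{3}{2}}\right) = 8 \left(-56 + 6 \sqrt{6}\right) = -448 + 48 \sqrt{6}$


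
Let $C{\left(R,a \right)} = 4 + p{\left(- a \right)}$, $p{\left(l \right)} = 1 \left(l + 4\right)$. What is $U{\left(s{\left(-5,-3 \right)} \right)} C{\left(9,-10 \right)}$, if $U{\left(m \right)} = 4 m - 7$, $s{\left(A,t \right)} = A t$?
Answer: $954$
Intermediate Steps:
$p{\left(l \right)} = 4 + l$ ($p{\left(l \right)} = 1 \left(4 + l\right) = 4 + l$)
$C{\left(R,a \right)} = 8 - a$ ($C{\left(R,a \right)} = 4 - \left(-4 + a\right) = 8 - a$)
$U{\left(m \right)} = -7 + 4 m$
$U{\left(s{\left(-5,-3 \right)} \right)} C{\left(9,-10 \right)} = \left(-7 + 4 \left(\left(-5\right) \left(-3\right)\right)\right) \left(8 - -10\right) = \left(-7 + 4 \cdot 15\right) \left(8 + 10\right) = \left(-7 + 60\right) 18 = 53 \cdot 18 = 954$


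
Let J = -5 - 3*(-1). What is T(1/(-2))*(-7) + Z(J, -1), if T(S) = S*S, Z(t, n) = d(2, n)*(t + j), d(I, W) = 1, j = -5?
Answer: -35/4 ≈ -8.7500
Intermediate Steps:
J = -2 (J = -5 + 3 = -2)
Z(t, n) = -5 + t (Z(t, n) = 1*(t - 5) = 1*(-5 + t) = -5 + t)
T(S) = S²
T(1/(-2))*(-7) + Z(J, -1) = (1/(-2))²*(-7) + (-5 - 2) = (-½)²*(-7) - 7 = (¼)*(-7) - 7 = -7/4 - 7 = -35/4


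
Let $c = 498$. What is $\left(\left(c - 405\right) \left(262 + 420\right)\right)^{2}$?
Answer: $4022857476$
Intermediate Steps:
$\left(\left(c - 405\right) \left(262 + 420\right)\right)^{2} = \left(\left(498 - 405\right) \left(262 + 420\right)\right)^{2} = \left(93 \cdot 682\right)^{2} = 63426^{2} = 4022857476$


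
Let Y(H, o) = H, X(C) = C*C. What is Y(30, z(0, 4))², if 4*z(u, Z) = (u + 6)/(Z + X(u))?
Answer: 900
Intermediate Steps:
X(C) = C²
z(u, Z) = (6 + u)/(4*(Z + u²)) (z(u, Z) = ((u + 6)/(Z + u²))/4 = ((6 + u)/(Z + u²))/4 = (6 + u)/(4*(Z + u²)))
Y(30, z(0, 4))² = 30² = 900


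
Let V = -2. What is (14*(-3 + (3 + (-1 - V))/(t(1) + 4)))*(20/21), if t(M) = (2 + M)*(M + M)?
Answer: -104/3 ≈ -34.667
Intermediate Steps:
t(M) = 2*M*(2 + M) (t(M) = (2 + M)*(2*M) = 2*M*(2 + M))
(14*(-3 + (3 + (-1 - V))/(t(1) + 4)))*(20/21) = (14*(-3 + (3 + (-1 - 1*(-2)))/(2*1*(2 + 1) + 4)))*(20/21) = (14*(-3 + (3 + (-1 + 2))/(2*1*3 + 4)))*(20*(1/21)) = (14*(-3 + (3 + 1)/(6 + 4)))*(20/21) = (14*(-3 + 4/10))*(20/21) = (14*(-3 + 4*(⅒)))*(20/21) = (14*(-3 + ⅖))*(20/21) = (14*(-13/5))*(20/21) = -182/5*20/21 = -104/3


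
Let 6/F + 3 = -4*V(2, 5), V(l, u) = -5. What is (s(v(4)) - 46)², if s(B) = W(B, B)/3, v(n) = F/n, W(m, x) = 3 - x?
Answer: 2343961/1156 ≈ 2027.6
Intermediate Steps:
F = 6/17 (F = 6/(-3 - 4*(-5)) = 6/(-3 + 20) = 6/17 ≈ 0.35294)
v(n) = 6/(17*n)
s(B) = 1 - B/3 (s(B) = (3 - B)/3 = (3 - B)*(⅓) = 1 - B/3)
(s(v(4)) - 46)² = ((1 - 2/(17*4)) - 46)² = ((1 - ⅓*3/34) - 46)² = ((1 - 1/34) - 46)² = (33/34 - 46)² = (-1531/34)² = 2343961/1156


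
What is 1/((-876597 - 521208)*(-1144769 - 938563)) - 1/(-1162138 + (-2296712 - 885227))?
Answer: 2912096230337/12650351384988682020 ≈ 2.3020e-7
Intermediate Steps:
1/((-876597 - 521208)*(-1144769 - 938563)) - 1/(-1162138 + (-2296712 - 885227)) = 1/(-1397805*(-2083332)) - 1/(-1162138 - 3181939) = 1/2912091886260 - 1/(-4344077) = 1/2912091886260 - 1*(-1/4344077) = 1/2912091886260 + 1/4344077 = 2912096230337/12650351384988682020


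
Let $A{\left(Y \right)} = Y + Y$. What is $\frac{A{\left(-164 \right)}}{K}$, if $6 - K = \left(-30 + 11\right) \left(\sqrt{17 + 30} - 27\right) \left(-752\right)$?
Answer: $- \frac{31634124}{34808211289} - \frac{1171616 \sqrt{47}}{34808211289} \approx -0.0011396$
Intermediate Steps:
$A{\left(Y \right)} = 2 Y$
$K = 385782 - 14288 \sqrt{47}$ ($K = 6 - \left(-30 + 11\right) \left(\sqrt{17 + 30} - 27\right) \left(-752\right) = 6 - - 19 \left(\sqrt{47} - 27\right) \left(-752\right) = 6 - - 19 \left(-27 + \sqrt{47}\right) \left(-752\right) = 6 - \left(513 - 19 \sqrt{47}\right) \left(-752\right) = 6 - \left(-385776 + 14288 \sqrt{47}\right) = 6 + \left(385776 - 14288 \sqrt{47}\right) = 385782 - 14288 \sqrt{47} \approx 2.8783 \cdot 10^{5}$)
$\frac{A{\left(-164 \right)}}{K} = \frac{2 \left(-164\right)}{385782 - 14288 \sqrt{47}} = - \frac{328}{385782 - 14288 \sqrt{47}}$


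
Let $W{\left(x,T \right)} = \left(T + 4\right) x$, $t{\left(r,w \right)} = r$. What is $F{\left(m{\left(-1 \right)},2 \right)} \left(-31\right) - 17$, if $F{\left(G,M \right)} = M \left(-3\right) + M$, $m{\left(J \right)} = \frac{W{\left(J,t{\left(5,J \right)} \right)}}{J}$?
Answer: $107$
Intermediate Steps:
$W{\left(x,T \right)} = x \left(4 + T\right)$ ($W{\left(x,T \right)} = \left(4 + T\right) x = x \left(4 + T\right)$)
$m{\left(J \right)} = 9$ ($m{\left(J \right)} = \frac{J \left(4 + 5\right)}{J} = \frac{J 9}{J} = \frac{9 J}{J} = 9$)
$F{\left(G,M \right)} = - 2 M$ ($F{\left(G,M \right)} = - 3 M + M = - 2 M$)
$F{\left(m{\left(-1 \right)},2 \right)} \left(-31\right) - 17 = \left(-2\right) 2 \left(-31\right) - 17 = \left(-4\right) \left(-31\right) - 17 = 124 - 17 = 107$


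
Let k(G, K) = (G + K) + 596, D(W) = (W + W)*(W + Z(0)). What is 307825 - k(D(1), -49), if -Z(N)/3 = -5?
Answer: 307246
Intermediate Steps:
Z(N) = 15 (Z(N) = -3*(-5) = 15)
D(W) = 2*W*(15 + W) (D(W) = (W + W)*(W + 15) = (2*W)*(15 + W) = 2*W*(15 + W))
k(G, K) = 596 + G + K
307825 - k(D(1), -49) = 307825 - (596 + 2*1*(15 + 1) - 49) = 307825 - (596 + 2*1*16 - 49) = 307825 - (596 + 32 - 49) = 307825 - 1*579 = 307825 - 579 = 307246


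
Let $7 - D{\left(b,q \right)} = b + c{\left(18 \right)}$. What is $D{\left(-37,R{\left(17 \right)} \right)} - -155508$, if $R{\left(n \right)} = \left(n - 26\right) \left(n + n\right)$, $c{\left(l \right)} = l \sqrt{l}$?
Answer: $155552 - 54 \sqrt{2} \approx 1.5548 \cdot 10^{5}$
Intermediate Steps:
$c{\left(l \right)} = l^{\frac{3}{2}}$
$R{\left(n \right)} = 2 n \left(-26 + n\right)$ ($R{\left(n \right)} = \left(-26 + n\right) 2 n = 2 n \left(-26 + n\right)$)
$D{\left(b,q \right)} = 7 - b - 54 \sqrt{2}$ ($D{\left(b,q \right)} = 7 - \left(b + 18^{\frac{3}{2}}\right) = 7 - \left(b + 54 \sqrt{2}\right) = 7 - b - 54 \sqrt{2}$)
$D{\left(-37,R{\left(17 \right)} \right)} - -155508 = \left(7 - -37 - 54 \sqrt{2}\right) - -155508 = \left(7 + 37 - 54 \sqrt{2}\right) + 155508 = \left(44 - 54 \sqrt{2}\right) + 155508 = 155552 - 54 \sqrt{2}$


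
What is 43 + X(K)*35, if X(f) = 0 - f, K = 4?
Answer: -97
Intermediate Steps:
X(f) = -f
43 + X(K)*35 = 43 - 1*4*35 = 43 - 4*35 = 43 - 140 = -97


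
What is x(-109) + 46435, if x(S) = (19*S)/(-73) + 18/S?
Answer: 369707720/7957 ≈ 46463.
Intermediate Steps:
x(S) = 18/S - 19*S/73 (x(S) = (19*S)*(-1/73) + 18/S = -19*S/73 + 18/S = 18/S - 19*S/73)
x(-109) + 46435 = (18/(-109) - 19/73*(-109)) + 46435 = (18*(-1/109) + 2071/73) + 46435 = (-18/109 + 2071/73) + 46435 = 224425/7957 + 46435 = 369707720/7957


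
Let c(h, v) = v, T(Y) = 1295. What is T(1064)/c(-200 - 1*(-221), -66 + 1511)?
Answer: 259/289 ≈ 0.89619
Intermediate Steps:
T(1064)/c(-200 - 1*(-221), -66 + 1511) = 1295/(-66 + 1511) = 1295/1445 = 1295*(1/1445) = 259/289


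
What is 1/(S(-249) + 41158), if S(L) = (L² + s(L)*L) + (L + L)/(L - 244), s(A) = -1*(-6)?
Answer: 493/50121343 ≈ 9.8361e-6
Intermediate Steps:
s(A) = 6
S(L) = L² + 6*L + 2*L/(-244 + L) (S(L) = (L² + 6*L) + (L + L)/(L - 244) = (L² + 6*L) + (2*L)/(-244 + L) = (L² + 6*L) + 2*L/(-244 + L) = L² + 6*L + 2*L/(-244 + L))
1/(S(-249) + 41158) = 1/(-249*(-1462 + (-249)² - 238*(-249))/(-244 - 249) + 41158) = 1/(-249*(-1462 + 62001 + 59262)/(-493) + 41158) = 1/(-249*(-1/493)*119801 + 41158) = 1/(29830449/493 + 41158) = 1/(50121343/493) = 493/50121343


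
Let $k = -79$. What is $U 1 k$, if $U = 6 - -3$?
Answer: $-711$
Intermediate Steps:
$U = 9$ ($U = 6 + 3 = 9$)
$U 1 k = 9 \cdot 1 \left(-79\right) = 9 \left(-79\right) = -711$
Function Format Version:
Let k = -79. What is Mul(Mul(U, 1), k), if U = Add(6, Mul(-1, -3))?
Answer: -711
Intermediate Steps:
U = 9 (U = Add(6, 3) = 9)
Mul(Mul(U, 1), k) = Mul(Mul(9, 1), -79) = Mul(9, -79) = -711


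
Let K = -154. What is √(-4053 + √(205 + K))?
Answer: √(-4053 + √51) ≈ 63.607*I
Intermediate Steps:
√(-4053 + √(205 + K)) = √(-4053 + √(205 - 154)) = √(-4053 + √51)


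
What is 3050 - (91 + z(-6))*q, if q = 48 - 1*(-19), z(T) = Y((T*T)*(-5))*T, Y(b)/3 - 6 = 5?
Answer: 10219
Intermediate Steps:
Y(b) = 33 (Y(b) = 18 + 3*5 = 18 + 15 = 33)
z(T) = 33*T
q = 67 (q = 48 + 19 = 67)
3050 - (91 + z(-6))*q = 3050 - (91 + 33*(-6))*67 = 3050 - (91 - 198)*67 = 3050 - (-107)*67 = 3050 - 1*(-7169) = 3050 + 7169 = 10219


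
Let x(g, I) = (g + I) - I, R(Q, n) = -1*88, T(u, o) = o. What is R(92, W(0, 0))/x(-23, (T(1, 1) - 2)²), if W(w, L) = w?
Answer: 88/23 ≈ 3.8261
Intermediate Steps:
R(Q, n) = -88
x(g, I) = g (x(g, I) = (I + g) - I = g)
R(92, W(0, 0))/x(-23, (T(1, 1) - 2)²) = -88/(-23) = -88*(-1/23) = 88/23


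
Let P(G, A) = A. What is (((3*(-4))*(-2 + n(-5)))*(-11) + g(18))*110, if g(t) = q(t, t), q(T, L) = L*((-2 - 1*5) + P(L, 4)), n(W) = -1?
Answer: -49500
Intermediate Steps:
q(T, L) = -3*L (q(T, L) = L*((-2 - 1*5) + 4) = L*((-2 - 5) + 4) = L*(-7 + 4) = L*(-3) = -3*L)
g(t) = -3*t
(((3*(-4))*(-2 + n(-5)))*(-11) + g(18))*110 = (((3*(-4))*(-2 - 1))*(-11) - 3*18)*110 = (-12*(-3)*(-11) - 54)*110 = (36*(-11) - 54)*110 = (-396 - 54)*110 = -450*110 = -49500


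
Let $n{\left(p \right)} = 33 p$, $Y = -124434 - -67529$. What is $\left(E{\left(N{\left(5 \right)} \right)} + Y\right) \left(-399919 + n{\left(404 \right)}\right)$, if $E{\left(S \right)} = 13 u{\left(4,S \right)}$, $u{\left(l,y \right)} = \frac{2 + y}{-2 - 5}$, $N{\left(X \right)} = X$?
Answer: $22003758866$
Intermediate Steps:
$Y = -56905$ ($Y = -124434 + 67529 = -56905$)
$u{\left(l,y \right)} = - \frac{2}{7} - \frac{y}{7}$ ($u{\left(l,y \right)} = \frac{2 + y}{-7} = \left(2 + y\right) \left(- \frac{1}{7}\right) = - \frac{2}{7} - \frac{y}{7}$)
$E{\left(S \right)} = - \frac{26}{7} - \frac{13 S}{7}$ ($E{\left(S \right)} = 13 \left(- \frac{2}{7} - \frac{S}{7}\right) = - \frac{26}{7} - \frac{13 S}{7}$)
$\left(E{\left(N{\left(5 \right)} \right)} + Y\right) \left(-399919 + n{\left(404 \right)}\right) = \left(\left(- \frac{26}{7} - \frac{65}{7}\right) - 56905\right) \left(-399919 + 33 \cdot 404\right) = \left(\left(- \frac{26}{7} - \frac{65}{7}\right) - 56905\right) \left(-399919 + 13332\right) = \left(-13 - 56905\right) \left(-386587\right) = \left(-56918\right) \left(-386587\right) = 22003758866$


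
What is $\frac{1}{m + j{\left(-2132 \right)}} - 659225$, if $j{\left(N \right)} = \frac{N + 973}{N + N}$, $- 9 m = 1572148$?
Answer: $- \frac{4419199590901601}{6703628641} \approx -6.5923 \cdot 10^{5}$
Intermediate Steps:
$m = - \frac{1572148}{9}$ ($m = \left(- \frac{1}{9}\right) 1572148 = - \frac{1572148}{9} \approx -1.7468 \cdot 10^{5}$)
$j{\left(N \right)} = \frac{973 + N}{2 N}$
$\frac{1}{m + j{\left(-2132 \right)}} - 659225 = \frac{1}{- \frac{1572148}{9} + \frac{973 - 2132}{2 \left(-2132\right)}} - 659225 = \frac{1}{- \frac{1572148}{9} + \frac{1}{2} \left(- \frac{1}{2132}\right) \left(-1159\right)} - 659225 = \frac{1}{- \frac{1572148}{9} + \frac{1159}{4264}} - 659225 = \frac{1}{- \frac{6703628641}{38376}} - 659225 = - \frac{38376}{6703628641} - 659225 = - \frac{4419199590901601}{6703628641}$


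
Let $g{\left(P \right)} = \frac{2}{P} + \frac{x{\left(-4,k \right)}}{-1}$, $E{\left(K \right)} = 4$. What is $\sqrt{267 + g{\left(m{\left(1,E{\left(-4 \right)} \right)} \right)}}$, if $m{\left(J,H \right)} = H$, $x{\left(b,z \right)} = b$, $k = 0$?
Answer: $\frac{\sqrt{1086}}{2} \approx 16.477$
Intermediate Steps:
$g{\left(P \right)} = 4 + \frac{2}{P}$ ($g{\left(P \right)} = \frac{2}{P} - \frac{4}{-1} = \frac{2}{P} - -4 = \frac{2}{P} + 4 = 4 + \frac{2}{P}$)
$\sqrt{267 + g{\left(m{\left(1,E{\left(-4 \right)} \right)} \right)}} = \sqrt{267 + \left(4 + \frac{2}{4}\right)} = \sqrt{267 + \left(4 + 2 \cdot \frac{1}{4}\right)} = \sqrt{267 + \left(4 + \frac{1}{2}\right)} = \sqrt{267 + \frac{9}{2}} = \sqrt{\frac{543}{2}} = \frac{\sqrt{1086}}{2}$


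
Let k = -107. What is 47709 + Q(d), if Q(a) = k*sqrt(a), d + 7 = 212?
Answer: 47709 - 107*sqrt(205) ≈ 46177.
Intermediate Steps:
d = 205 (d = -7 + 212 = 205)
Q(a) = -107*sqrt(a)
47709 + Q(d) = 47709 - 107*sqrt(205)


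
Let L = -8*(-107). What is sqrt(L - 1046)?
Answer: I*sqrt(190) ≈ 13.784*I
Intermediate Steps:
L = 856
sqrt(L - 1046) = sqrt(856 - 1046) = sqrt(-190) = I*sqrt(190)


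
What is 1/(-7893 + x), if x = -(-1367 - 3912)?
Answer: -1/2614 ≈ -0.00038256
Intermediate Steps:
x = 5279 (x = -1*(-5279) = 5279)
1/(-7893 + x) = 1/(-7893 + 5279) = 1/(-2614) = -1/2614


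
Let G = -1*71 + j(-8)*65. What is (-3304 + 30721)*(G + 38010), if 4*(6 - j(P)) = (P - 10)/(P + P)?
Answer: 33611679231/32 ≈ 1.0504e+9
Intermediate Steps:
j(P) = 6 - (-10 + P)/(8*P) (j(P) = 6 - (P - 10)/(4*(P + P)) = 6 - (-10 + P)/(4*(2*P)) = 6 - (-10 + P)*1/(2*P)/4 = 6 - (-10 + P)/(8*P))
G = 9623/32 (G = -1*71 + ((1/8)*(10 + 47*(-8))/(-8))*65 = -71 + ((1/8)*(-1/8)*(10 - 376))*65 = -71 + ((1/8)*(-1/8)*(-366))*65 = -71 + (183/32)*65 = -71 + 11895/32 = 9623/32 ≈ 300.72)
(-3304 + 30721)*(G + 38010) = (-3304 + 30721)*(9623/32 + 38010) = 27417*(1225943/32) = 33611679231/32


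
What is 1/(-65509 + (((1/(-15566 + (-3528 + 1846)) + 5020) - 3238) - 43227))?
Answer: -17248/1844742593 ≈ -9.3498e-6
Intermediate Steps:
1/(-65509 + (((1/(-15566 + (-3528 + 1846)) + 5020) - 3238) - 43227)) = 1/(-65509 + (((1/(-15566 - 1682) + 5020) - 3238) - 43227)) = 1/(-65509 + (((1/(-17248) + 5020) - 3238) - 43227)) = 1/(-65509 + (((-1/17248 + 5020) - 3238) - 43227)) = 1/(-65509 + ((86584959/17248 - 3238) - 43227)) = 1/(-65509 + (30735935/17248 - 43227)) = 1/(-65509 - 714843361/17248) = 1/(-1844742593/17248) = -17248/1844742593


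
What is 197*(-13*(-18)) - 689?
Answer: 45409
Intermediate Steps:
197*(-13*(-18)) - 689 = 197*234 - 689 = 46098 - 689 = 45409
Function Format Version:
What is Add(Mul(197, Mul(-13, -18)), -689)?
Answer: 45409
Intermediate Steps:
Add(Mul(197, Mul(-13, -18)), -689) = Add(Mul(197, 234), -689) = Add(46098, -689) = 45409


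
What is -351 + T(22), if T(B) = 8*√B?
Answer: -351 + 8*√22 ≈ -313.48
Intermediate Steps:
-351 + T(22) = -351 + 8*√22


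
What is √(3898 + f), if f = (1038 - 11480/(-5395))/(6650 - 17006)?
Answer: √121673955290353674/5587062 ≈ 62.433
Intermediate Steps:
f = -561149/5587062 (f = (1038 - 11480*(-1/5395))/(-10356) = (1038 + 2296/1079)*(-1/10356) = (1122298/1079)*(-1/10356) = -561149/5587062 ≈ -0.10044)
√(3898 + f) = √(3898 - 561149/5587062) = √(21777806527/5587062) = √121673955290353674/5587062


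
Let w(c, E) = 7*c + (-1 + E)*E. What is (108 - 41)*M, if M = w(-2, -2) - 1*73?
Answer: -5427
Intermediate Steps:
w(c, E) = 7*c + E*(-1 + E)
M = -81 (M = ((-2)² - 1*(-2) + 7*(-2)) - 1*73 = (4 + 2 - 14) - 73 = -8 - 73 = -81)
(108 - 41)*M = (108 - 41)*(-81) = 67*(-81) = -5427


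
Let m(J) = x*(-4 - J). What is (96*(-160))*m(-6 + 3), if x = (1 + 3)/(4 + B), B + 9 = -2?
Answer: -61440/7 ≈ -8777.1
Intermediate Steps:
B = -11 (B = -9 - 2 = -11)
x = -4/7 (x = (1 + 3)/(4 - 11) = 4/(-7) = 4*(-1/7) = -4/7 ≈ -0.57143)
m(J) = 16/7 + 4*J/7 (m(J) = -4*(-4 - J)/7 = 16/7 + 4*J/7)
(96*(-160))*m(-6 + 3) = (96*(-160))*(16/7 + 4*(-6 + 3)/7) = -15360*(16/7 + (4/7)*(-3)) = -15360*(16/7 - 12/7) = -15360*4/7 = -61440/7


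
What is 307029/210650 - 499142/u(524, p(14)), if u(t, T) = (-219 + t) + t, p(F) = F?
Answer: -104889735259/174628850 ≈ -600.64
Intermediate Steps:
u(t, T) = -219 + 2*t
307029/210650 - 499142/u(524, p(14)) = 307029/210650 - 499142/(-219 + 2*524) = 307029*(1/210650) - 499142/(-219 + 1048) = 307029/210650 - 499142/829 = -104889735259/174628850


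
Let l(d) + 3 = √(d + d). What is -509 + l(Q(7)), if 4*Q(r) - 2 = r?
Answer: -512 + 3*√2/2 ≈ -509.88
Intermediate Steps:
Q(r) = ½ + r/4
l(d) = -3 + √2*√d (l(d) = -3 + √(d + d) = -3 + √(2*d) = -3 + √2*√d)
-509 + l(Q(7)) = -509 + (-3 + √2*√(½ + (¼)*7)) = -509 + (-3 + √2*√(½ + 7/4)) = -509 + (-3 + √2*√(9/4)) = -509 + (-3 + √2*(3/2)) = -509 + (-3 + 3*√2/2) = -512 + 3*√2/2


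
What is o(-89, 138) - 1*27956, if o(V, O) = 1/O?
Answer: -3857927/138 ≈ -27956.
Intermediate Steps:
o(-89, 138) - 1*27956 = 1/138 - 1*27956 = 1/138 - 27956 = -3857927/138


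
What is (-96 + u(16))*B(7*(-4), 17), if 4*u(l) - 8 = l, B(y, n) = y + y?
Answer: 5040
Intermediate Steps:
B(y, n) = 2*y
u(l) = 2 + l/4
(-96 + u(16))*B(7*(-4), 17) = (-96 + (2 + (¼)*16))*(2*(7*(-4))) = (-96 + (2 + 4))*(2*(-28)) = (-96 + 6)*(-56) = -90*(-56) = 5040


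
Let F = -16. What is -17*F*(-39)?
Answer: -10608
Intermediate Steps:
-17*F*(-39) = -17*(-16)*(-39) = 272*(-39) = -10608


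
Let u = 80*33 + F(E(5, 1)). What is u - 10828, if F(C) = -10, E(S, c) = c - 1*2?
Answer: -8198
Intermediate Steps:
E(S, c) = -2 + c (E(S, c) = c - 2 = -2 + c)
u = 2630 (u = 80*33 - 10 = 2640 - 10 = 2630)
u - 10828 = 2630 - 10828 = -8198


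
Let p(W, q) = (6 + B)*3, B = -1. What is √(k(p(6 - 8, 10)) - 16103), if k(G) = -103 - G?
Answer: I*√16221 ≈ 127.36*I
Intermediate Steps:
p(W, q) = 15 (p(W, q) = (6 - 1)*3 = 5*3 = 15)
√(k(p(6 - 8, 10)) - 16103) = √((-103 - 1*15) - 16103) = √((-103 - 15) - 16103) = √(-118 - 16103) = √(-16221) = I*√16221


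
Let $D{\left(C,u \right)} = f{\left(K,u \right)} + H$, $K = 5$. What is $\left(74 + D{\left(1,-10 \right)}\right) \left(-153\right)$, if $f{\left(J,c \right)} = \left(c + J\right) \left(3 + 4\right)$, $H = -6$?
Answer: $-5049$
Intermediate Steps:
$f{\left(J,c \right)} = 7 J + 7 c$ ($f{\left(J,c \right)} = \left(J + c\right) 7 = 7 J + 7 c$)
$D{\left(C,u \right)} = 29 + 7 u$ ($D{\left(C,u \right)} = \left(7 \cdot 5 + 7 u\right) - 6 = \left(35 + 7 u\right) - 6 = 29 + 7 u$)
$\left(74 + D{\left(1,-10 \right)}\right) \left(-153\right) = \left(74 + \left(29 + 7 \left(-10\right)\right)\right) \left(-153\right) = \left(74 + \left(29 - 70\right)\right) \left(-153\right) = \left(74 - 41\right) \left(-153\right) = 33 \left(-153\right) = -5049$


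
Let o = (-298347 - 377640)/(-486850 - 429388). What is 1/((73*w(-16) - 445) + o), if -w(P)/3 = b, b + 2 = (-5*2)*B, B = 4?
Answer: 916238/8020507201 ≈ 0.00011424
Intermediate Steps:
b = -42 (b = -2 - 5*2*4 = -2 - 10*4 = -2 - 40 = -42)
w(P) = 126 (w(P) = -3*(-42) = 126)
o = 675987/916238 (o = -675987/(-916238) = -675987*(-1/916238) = 675987/916238 ≈ 0.73779)
1/((73*w(-16) - 445) + o) = 1/((73*126 - 445) + 675987/916238) = 1/((9198 - 445) + 675987/916238) = 1/(8753 + 675987/916238) = 1/(8020507201/916238) = 916238/8020507201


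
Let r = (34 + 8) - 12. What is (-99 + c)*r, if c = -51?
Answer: -4500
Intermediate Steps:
r = 30 (r = 42 - 12 = 30)
(-99 + c)*r = (-99 - 51)*30 = -150*30 = -4500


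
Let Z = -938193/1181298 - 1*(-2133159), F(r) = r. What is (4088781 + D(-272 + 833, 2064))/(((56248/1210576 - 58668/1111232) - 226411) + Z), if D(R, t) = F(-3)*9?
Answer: 16920610373605923174816/7890747754225582598899 ≈ 2.1444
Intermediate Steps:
D(R, t) = -27 (D(R, t) = -3*9 = -27)
Z = 839965174063/393766 (Z = -938193*1/1181298 + 2133159 = -312731/393766 + 2133159 = 839965174063/393766 ≈ 2.1332e+6)
(4088781 + D(-272 + 833, 2064))/(((56248/1210576 - 58668/1111232) - 226411) + Z) = (4088781 - 27)/(((56248/1210576 - 58668/1111232) - 226411) + 839965174063/393766) = 4088754/(((56248*(1/1210576) - 58668*1/1111232) - 226411) + 839965174063/393766) = 4088754/(((7031/151322 - 14667/277808) - 226411) + 839965174063/393766) = 4088754/((-133085863/21019231088 - 226411) + 839965174063/393766) = 4088754/(-4758985262951031/21019231088 + 839965174063/393766) = 4088754/(7890747754225582598899/4138329274298704) = 4088754*(4138329274298704/7890747754225582598899) = 16920610373605923174816/7890747754225582598899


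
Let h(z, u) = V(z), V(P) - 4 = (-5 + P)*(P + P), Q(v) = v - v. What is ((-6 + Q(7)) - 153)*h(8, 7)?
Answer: -8268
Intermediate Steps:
Q(v) = 0
V(P) = 4 + 2*P*(-5 + P) (V(P) = 4 + (-5 + P)*(P + P) = 4 + (-5 + P)*(2*P) = 4 + 2*P*(-5 + P))
h(z, u) = 4 - 10*z + 2*z**2
((-6 + Q(7)) - 153)*h(8, 7) = ((-6 + 0) - 153)*(4 - 10*8 + 2*8**2) = (-6 - 153)*(4 - 80 + 2*64) = -159*(4 - 80 + 128) = -159*52 = -8268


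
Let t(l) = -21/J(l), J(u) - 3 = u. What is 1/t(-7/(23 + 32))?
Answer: -158/1155 ≈ -0.13680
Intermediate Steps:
J(u) = 3 + u
t(l) = -21/(3 + l)
1/t(-7/(23 + 32)) = 1/(-21/(3 - 7/(23 + 32))) = 1/(-21/(3 - 7/55)) = 1/(-21/158/55) = 1/(-21*55/158) = 1/(-1155/158) = -158/1155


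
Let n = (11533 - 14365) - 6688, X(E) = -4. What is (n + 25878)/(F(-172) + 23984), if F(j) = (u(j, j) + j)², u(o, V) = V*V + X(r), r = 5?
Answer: 8179/432427224 ≈ 1.8914e-5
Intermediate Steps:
u(o, V) = -4 + V² (u(o, V) = V*V - 4 = V² - 4 = -4 + V²)
F(j) = (-4 + j + j²)² (F(j) = ((-4 + j²) + j)² = (-4 + j + j²)²)
n = -9520 (n = -2832 - 6688 = -9520)
(n + 25878)/(F(-172) + 23984) = (-9520 + 25878)/((-4 - 172 + (-172)²)² + 23984) = 16358/((-4 - 172 + 29584)² + 23984) = 16358/(29408² + 23984) = 16358/(864830464 + 23984) = 16358/864854448 = 16358*(1/864854448) = 8179/432427224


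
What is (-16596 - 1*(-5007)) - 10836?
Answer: -22425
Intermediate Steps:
(-16596 - 1*(-5007)) - 10836 = (-16596 + 5007) - 10836 = -11589 - 10836 = -22425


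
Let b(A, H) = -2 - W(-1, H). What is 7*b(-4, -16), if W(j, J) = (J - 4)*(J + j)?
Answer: -2394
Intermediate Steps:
W(j, J) = (-4 + J)*(J + j)
b(A, H) = -6 - H² + 5*H (b(A, H) = -2 - (H² - 4*H - 4*(-1) + H*(-1)) = -2 - (H² - 4*H + 4 - H) = -2 - (4 + H² - 5*H) = -2 + (-4 - H² + 5*H) = -6 - H² + 5*H)
7*b(-4, -16) = 7*(-6 - 1*(-16)² + 5*(-16)) = 7*(-6 - 1*256 - 80) = 7*(-6 - 256 - 80) = 7*(-342) = -2394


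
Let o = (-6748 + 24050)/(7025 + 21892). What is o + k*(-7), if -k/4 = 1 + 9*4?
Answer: 29975314/28917 ≈ 1036.6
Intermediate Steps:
o = 17302/28917 ≈ 0.59833
k = -148 (k = -4*(1 + 9*4) = -4*(1 + 36) = -4*37 = -148)
o + k*(-7) = 17302/28917 - 148*(-7) = 17302/28917 + 1036 = 29975314/28917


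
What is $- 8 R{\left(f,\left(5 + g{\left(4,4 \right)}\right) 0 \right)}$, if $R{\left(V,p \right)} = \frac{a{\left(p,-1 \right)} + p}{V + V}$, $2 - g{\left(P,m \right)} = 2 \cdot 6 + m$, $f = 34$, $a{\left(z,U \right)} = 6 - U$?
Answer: $- \frac{14}{17} \approx -0.82353$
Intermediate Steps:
$g{\left(P,m \right)} = -10 - m$ ($g{\left(P,m \right)} = 2 - \left(2 \cdot 6 + m\right) = 2 - \left(12 + m\right) = -10 - m$)
$R{\left(V,p \right)} = \frac{7 + p}{2 V}$ ($R{\left(V,p \right)} = \frac{\left(6 - -1\right) + p}{V + V} = \frac{\left(6 + 1\right) + p}{2 V} = \left(7 + p\right) \frac{1}{2 V} = \frac{7 + p}{2 V}$)
$- 8 R{\left(f,\left(5 + g{\left(4,4 \right)}\right) 0 \right)} = - 8 \frac{7 + \left(5 - 14\right) 0}{2 \cdot 34} = - 8 \cdot \frac{1}{2} \cdot \frac{1}{34} \left(7 + \left(5 - 14\right) 0\right) = - 8 \cdot \frac{1}{2} \cdot \frac{1}{34} \left(7 - 0\right) = - 8 \cdot \frac{1}{2} \cdot \frac{1}{34} \left(7 + 0\right) = - 8 \cdot \frac{1}{2} \cdot \frac{1}{34} \cdot 7 = \left(-8\right) \frac{7}{68} = - \frac{14}{17}$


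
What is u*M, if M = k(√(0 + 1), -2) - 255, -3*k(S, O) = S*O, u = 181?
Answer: -138103/3 ≈ -46034.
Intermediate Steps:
k(S, O) = -O*S/3 (k(S, O) = -S*O/3 = -O*S/3)
M = -763/3 (M = -⅓*(-2)*√(0 + 1) - 255 = -⅓*(-2)*√1 - 255 = -⅓*(-2)*1 - 255 = ⅔ - 255 = -763/3 ≈ -254.33)
u*M = 181*(-763/3) = -138103/3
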